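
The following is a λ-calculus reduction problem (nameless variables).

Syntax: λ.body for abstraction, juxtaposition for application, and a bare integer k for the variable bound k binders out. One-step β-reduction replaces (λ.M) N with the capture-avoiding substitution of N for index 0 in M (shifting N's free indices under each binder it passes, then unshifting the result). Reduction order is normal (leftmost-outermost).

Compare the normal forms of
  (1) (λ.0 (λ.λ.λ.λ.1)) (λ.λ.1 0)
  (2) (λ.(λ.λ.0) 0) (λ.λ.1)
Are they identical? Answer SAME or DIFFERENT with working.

Answer: DIFFERENT — A ⇓ λ.λ.λ.λ.1, B ⇓ λ.0

Working:
Term A:
  start: (λ.0 (λ.λ.λ.λ.1)) (λ.λ.1 0)
  [1] (λ.λ.1 0) (λ.λ.λ.λ.1)
  [2] λ.(λ.λ.λ.λ.1) 0
  [3] λ.λ.λ.λ.1

Term B:
  start: (λ.(λ.λ.0) 0) (λ.λ.1)
  [1] (λ.λ.0) (λ.λ.1)
  [2] λ.0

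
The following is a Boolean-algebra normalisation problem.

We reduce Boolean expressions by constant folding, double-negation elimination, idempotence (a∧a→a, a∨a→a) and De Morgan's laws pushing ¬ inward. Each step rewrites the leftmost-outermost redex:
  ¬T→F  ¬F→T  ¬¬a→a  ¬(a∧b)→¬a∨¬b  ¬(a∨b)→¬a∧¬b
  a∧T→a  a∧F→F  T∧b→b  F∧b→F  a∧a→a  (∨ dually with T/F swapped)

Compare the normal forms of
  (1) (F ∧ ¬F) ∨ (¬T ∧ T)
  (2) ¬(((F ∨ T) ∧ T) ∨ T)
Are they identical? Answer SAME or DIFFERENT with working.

Term A:
  start: (F ∧ ¬F) ∨ (¬T ∧ T)
  [1] F ∨ (¬T ∧ T)
  [2] ¬T ∧ T
  [3] ¬T
  [4] F

Term B:
  start: ¬(((F ∨ T) ∧ T) ∨ T)
  [1] ¬((F ∨ T) ∧ T) ∧ ¬T
  [2] (¬(F ∨ T) ∨ ¬T) ∧ ¬T
  [3] ((¬F ∧ ¬T) ∨ ¬T) ∧ ¬T
  [4] ((T ∧ ¬T) ∨ ¬T) ∧ ¬T
  [5] (¬T ∨ ¬T) ∧ ¬T
  [6] ¬T ∧ ¬T
  [7] ¬T
  [8] F

Answer: SAME — A ⇓ F, B ⇓ F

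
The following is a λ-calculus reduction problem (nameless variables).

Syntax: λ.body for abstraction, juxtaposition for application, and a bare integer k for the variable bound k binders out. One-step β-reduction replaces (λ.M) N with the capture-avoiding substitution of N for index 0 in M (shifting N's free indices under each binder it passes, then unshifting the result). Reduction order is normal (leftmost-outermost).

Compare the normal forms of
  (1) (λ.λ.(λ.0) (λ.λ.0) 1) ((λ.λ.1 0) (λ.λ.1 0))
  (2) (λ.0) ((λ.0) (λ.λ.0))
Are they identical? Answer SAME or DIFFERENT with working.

Term A:
  start: (λ.λ.(λ.0) (λ.λ.0) 1) ((λ.λ.1 0) (λ.λ.1 0))
  →1  λ.(λ.0) (λ.λ.0) ((λ.λ.1 0) (λ.λ.1 0))
  →2  λ.(λ.λ.0) ((λ.λ.1 0) (λ.λ.1 0))
  →3  λ.λ.0

Term B:
  start: (λ.0) ((λ.0) (λ.λ.0))
  →1  (λ.0) (λ.λ.0)
  →2  λ.λ.0

Answer: SAME — A ⇓ λ.λ.0, B ⇓ λ.λ.0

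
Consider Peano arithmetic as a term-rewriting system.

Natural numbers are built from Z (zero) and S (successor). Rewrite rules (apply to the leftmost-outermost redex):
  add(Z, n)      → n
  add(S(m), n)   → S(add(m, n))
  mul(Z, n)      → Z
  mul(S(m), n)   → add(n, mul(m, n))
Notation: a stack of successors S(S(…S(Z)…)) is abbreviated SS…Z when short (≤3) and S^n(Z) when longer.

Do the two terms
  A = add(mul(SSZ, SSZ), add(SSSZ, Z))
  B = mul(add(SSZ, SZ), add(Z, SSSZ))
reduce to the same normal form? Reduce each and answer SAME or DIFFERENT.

Answer: DIFFERENT — A ⇓ S^7(Z), B ⇓ S^9(Z)

Derivation:
Term A:
  start: add(mul(SSZ, SSZ), add(SSSZ, Z))
  [1] add(add(SSZ, mul(SZ, SSZ)), add(SSSZ, Z))
  [2] add(S(add(SZ, mul(SZ, SSZ))), add(SSSZ, Z))
  [3] S(add(add(SZ, mul(SZ, SSZ)), add(SSSZ, Z)))
  [4] S(add(S(add(Z, mul(SZ, SSZ))), add(SSSZ, Z)))
  [5] S(S(add(add(Z, mul(SZ, SSZ)), add(SSSZ, Z))))
  [6] S(S(add(mul(SZ, SSZ), add(SSSZ, Z))))
  [7] S(S(add(add(SSZ, mul(Z, SSZ)), add(SSSZ, Z))))
  [8] S(S(add(S(add(SZ, mul(Z, SSZ))), add(SSSZ, Z))))
  [9] S(S(S(add(add(SZ, mul(Z, SSZ)), add(SSSZ, Z)))))
  [10] S(S(S(add(S(add(Z, mul(Z, SSZ))), add(SSSZ, Z)))))
  [11] S(S(S(S(add(add(Z, mul(Z, SSZ)), add(SSSZ, Z))))))
  [12] S(S(S(S(add(mul(Z, SSZ), add(SSSZ, Z))))))
  [13] S(S(S(S(add(Z, add(SSSZ, Z))))))
  [14] S(S(S(S(add(SSSZ, Z)))))
  [15] S(S(S(S(S(add(SSZ, Z))))))
  [16] S(S(S(S(S(S(add(SZ, Z)))))))
  [17] S(S(S(S(S(S(S(add(Z, Z))))))))
  [18] S^7(Z)

Term B:
  start: mul(add(SSZ, SZ), add(Z, SSSZ))
  [1] mul(S(add(SZ, SZ)), add(Z, SSSZ))
  [2] add(add(Z, SSSZ), mul(add(SZ, SZ), add(Z, SSSZ)))
  [3] add(SSSZ, mul(add(SZ, SZ), add(Z, SSSZ)))
  [4] S(add(SSZ, mul(add(SZ, SZ), add(Z, SSSZ))))
  [5] S(S(add(SZ, mul(add(SZ, SZ), add(Z, SSSZ)))))
  [6] S(S(S(add(Z, mul(add(SZ, SZ), add(Z, SSSZ))))))
  [7] S(S(S(mul(add(SZ, SZ), add(Z, SSSZ)))))
  [8] S(S(S(mul(S(add(Z, SZ)), add(Z, SSSZ)))))
  [9] S(S(S(add(add(Z, SSSZ), mul(add(Z, SZ), add(Z, SSSZ))))))
  [10] S(S(S(add(SSSZ, mul(add(Z, SZ), add(Z, SSSZ))))))
  [11] S(S(S(S(add(SSZ, mul(add(Z, SZ), add(Z, SSSZ)))))))
  [12] S(S(S(S(S(add(SZ, mul(add(Z, SZ), add(Z, SSSZ))))))))
  [13] S(S(S(S(S(S(add(Z, mul(add(Z, SZ), add(Z, SSSZ)))))))))
  [14] S(S(S(S(S(S(mul(add(Z, SZ), add(Z, SSSZ))))))))
  [15] S(S(S(S(S(S(mul(SZ, add(Z, SSSZ))))))))
  [16] S(S(S(S(S(S(add(add(Z, SSSZ), mul(Z, add(Z, SSSZ)))))))))
  [17] S(S(S(S(S(S(add(SSSZ, mul(Z, add(Z, SSSZ)))))))))
  [18] S(S(S(S(S(S(S(add(SSZ, mul(Z, add(Z, SSSZ))))))))))
  [19] S(S(S(S(S(S(S(S(add(SZ, mul(Z, add(Z, SSSZ)))))))))))
  [20] S(S(S(S(S(S(S(S(S(add(Z, mul(Z, add(Z, SSSZ))))))))))))
  [21] S(S(S(S(S(S(S(S(S(mul(Z, add(Z, SSSZ)))))))))))
  [22] S^9(Z)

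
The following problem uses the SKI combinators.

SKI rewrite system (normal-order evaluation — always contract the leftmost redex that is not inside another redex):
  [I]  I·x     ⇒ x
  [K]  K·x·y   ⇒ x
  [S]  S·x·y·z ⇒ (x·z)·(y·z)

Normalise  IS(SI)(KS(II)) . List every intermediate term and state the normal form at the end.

Answer: normal form = S(SI)S  (in 2 steps)

Reduction:
  start: IS(SI)(KS(II))
  step 1: S(SI)(KS(II))
  step 2: S(SI)S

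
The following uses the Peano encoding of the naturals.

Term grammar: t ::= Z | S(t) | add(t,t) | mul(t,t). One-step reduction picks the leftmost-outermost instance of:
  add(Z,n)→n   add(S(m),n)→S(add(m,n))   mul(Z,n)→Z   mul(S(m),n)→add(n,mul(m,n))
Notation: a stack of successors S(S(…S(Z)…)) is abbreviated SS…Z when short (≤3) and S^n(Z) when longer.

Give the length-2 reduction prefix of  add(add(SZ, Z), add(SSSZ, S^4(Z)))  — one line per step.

Answer: after 2 steps: S(add(add(Z, Z), add(SSSZ, S^4(Z))))

Reduction:
  start: add(add(SZ, Z), add(SSSZ, S^4(Z)))
  →1  add(S(add(Z, Z)), add(SSSZ, S^4(Z)))
  →2  S(add(add(Z, Z), add(SSSZ, S^4(Z))))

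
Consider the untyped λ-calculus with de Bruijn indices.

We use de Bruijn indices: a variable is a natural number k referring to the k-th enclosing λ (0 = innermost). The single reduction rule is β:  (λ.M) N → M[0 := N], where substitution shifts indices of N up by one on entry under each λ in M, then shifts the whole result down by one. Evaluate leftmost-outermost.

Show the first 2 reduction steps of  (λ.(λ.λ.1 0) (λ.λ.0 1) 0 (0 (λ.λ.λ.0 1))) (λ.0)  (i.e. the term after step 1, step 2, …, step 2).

Answer: after 2 steps: (λ.(λ.λ.0 1) 0) (λ.0) ((λ.0) (λ.λ.λ.0 1))

Reduction:
  start: (λ.(λ.λ.1 0) (λ.λ.0 1) 0 (0 (λ.λ.λ.0 1))) (λ.0)
  [1] (λ.λ.1 0) (λ.λ.0 1) (λ.0) ((λ.0) (λ.λ.λ.0 1))
  [2] (λ.(λ.λ.0 1) 0) (λ.0) ((λ.0) (λ.λ.λ.0 1))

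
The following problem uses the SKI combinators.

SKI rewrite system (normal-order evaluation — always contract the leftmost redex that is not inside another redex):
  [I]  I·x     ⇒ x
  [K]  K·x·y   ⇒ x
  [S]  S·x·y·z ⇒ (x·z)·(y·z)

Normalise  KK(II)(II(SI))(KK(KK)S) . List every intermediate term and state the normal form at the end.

  start: KK(II)(II(SI))(KK(KK)S)
  [1] K(II(SI))(KK(KK)S)
  [2] II(SI)
  [3] I(SI)
  [4] SI

Answer: normal form = SI  (in 4 steps)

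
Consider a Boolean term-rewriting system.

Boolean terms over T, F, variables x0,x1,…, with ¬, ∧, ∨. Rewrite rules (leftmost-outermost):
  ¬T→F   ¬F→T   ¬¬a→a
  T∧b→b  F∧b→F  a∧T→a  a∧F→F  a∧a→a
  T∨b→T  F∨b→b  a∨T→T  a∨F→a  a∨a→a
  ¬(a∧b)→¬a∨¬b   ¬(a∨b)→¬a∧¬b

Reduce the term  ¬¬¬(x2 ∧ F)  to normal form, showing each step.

Answer: normal form = T  (in 4 steps)

Derivation:
  start: ¬¬¬(x2 ∧ F)
  [1] ¬(x2 ∧ F)
  [2] ¬x2 ∨ ¬F
  [3] ¬x2 ∨ T
  [4] T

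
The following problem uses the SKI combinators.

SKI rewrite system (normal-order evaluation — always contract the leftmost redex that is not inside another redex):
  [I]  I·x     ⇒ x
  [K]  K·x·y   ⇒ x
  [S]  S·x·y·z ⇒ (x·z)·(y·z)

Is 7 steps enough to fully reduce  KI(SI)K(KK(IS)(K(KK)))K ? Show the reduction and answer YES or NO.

  start: KI(SI)K(KK(IS)(K(KK)))K
  →1  IK(KK(IS)(K(KK)))K
  →2  K(KK(IS)(K(KK)))K
  →3  KK(IS)(K(KK))
  →4  K(K(KK))

Answer: YES — reaches normal form K(K(KK)) in 4 ≤ 7 steps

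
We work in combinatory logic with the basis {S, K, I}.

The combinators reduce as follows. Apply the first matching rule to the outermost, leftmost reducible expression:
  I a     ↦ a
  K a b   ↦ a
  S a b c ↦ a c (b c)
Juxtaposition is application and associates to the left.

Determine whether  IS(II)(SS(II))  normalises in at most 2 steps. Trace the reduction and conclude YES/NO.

  start: IS(II)(SS(II))
  [1] S(II)(SS(II))
  [2] SI(SS(II))

Answer: NO — after 2 steps the term is SI(SS(II)), not yet normal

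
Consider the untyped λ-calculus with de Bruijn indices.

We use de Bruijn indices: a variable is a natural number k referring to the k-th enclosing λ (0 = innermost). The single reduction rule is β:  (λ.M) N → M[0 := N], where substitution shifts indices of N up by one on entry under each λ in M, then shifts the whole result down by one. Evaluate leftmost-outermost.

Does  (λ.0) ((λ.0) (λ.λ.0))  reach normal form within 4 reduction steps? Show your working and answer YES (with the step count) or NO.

  start: (λ.0) ((λ.0) (λ.λ.0))
  →1  (λ.0) (λ.λ.0)
  →2  λ.λ.0

Answer: YES — reaches normal form λ.λ.0 in 2 ≤ 4 steps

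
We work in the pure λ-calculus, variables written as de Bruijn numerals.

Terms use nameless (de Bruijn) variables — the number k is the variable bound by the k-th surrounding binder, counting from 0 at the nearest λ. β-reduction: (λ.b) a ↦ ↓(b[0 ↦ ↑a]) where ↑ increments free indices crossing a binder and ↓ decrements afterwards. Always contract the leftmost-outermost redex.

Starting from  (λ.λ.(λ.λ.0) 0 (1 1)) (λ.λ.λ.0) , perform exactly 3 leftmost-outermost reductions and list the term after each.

Answer: after 3 steps: λ.(λ.λ.λ.0) (λ.λ.λ.0)

Working:
  start: (λ.λ.(λ.λ.0) 0 (1 1)) (λ.λ.λ.0)
  step 1: λ.(λ.λ.0) 0 ((λ.λ.λ.0) (λ.λ.λ.0))
  step 2: λ.(λ.0) ((λ.λ.λ.0) (λ.λ.λ.0))
  step 3: λ.(λ.λ.λ.0) (λ.λ.λ.0)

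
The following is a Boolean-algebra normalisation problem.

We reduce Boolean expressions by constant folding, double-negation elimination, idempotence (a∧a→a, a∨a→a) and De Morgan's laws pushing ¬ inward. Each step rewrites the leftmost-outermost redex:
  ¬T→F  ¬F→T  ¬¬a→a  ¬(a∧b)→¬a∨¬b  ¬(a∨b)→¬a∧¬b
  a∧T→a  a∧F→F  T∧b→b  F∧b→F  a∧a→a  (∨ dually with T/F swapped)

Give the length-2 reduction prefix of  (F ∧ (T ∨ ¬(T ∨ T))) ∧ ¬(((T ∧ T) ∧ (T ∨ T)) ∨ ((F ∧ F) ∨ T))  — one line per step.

Answer: after 2 steps: F

Derivation:
  start: (F ∧ (T ∨ ¬(T ∨ T))) ∧ ¬(((T ∧ T) ∧ (T ∨ T)) ∨ ((F ∧ F) ∨ T))
  →1  F ∧ ¬(((T ∧ T) ∧ (T ∨ T)) ∨ ((F ∧ F) ∨ T))
  →2  F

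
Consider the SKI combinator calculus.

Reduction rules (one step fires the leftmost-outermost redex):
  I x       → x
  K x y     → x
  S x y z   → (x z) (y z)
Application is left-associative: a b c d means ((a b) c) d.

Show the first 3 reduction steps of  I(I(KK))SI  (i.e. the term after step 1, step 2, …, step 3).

  start: I(I(KK))SI
  step 1: I(KK)SI
  step 2: KKSI
  step 3: KI

Answer: after 3 steps: KI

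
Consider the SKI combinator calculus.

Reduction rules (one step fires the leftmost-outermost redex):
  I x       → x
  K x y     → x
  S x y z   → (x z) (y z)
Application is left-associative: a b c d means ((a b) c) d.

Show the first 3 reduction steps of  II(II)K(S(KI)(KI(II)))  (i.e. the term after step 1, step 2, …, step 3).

Answer: after 3 steps: IK(S(KI)(KI(II)))

Derivation:
  start: II(II)K(S(KI)(KI(II)))
  [1] I(II)K(S(KI)(KI(II)))
  [2] IIK(S(KI)(KI(II)))
  [3] IK(S(KI)(KI(II)))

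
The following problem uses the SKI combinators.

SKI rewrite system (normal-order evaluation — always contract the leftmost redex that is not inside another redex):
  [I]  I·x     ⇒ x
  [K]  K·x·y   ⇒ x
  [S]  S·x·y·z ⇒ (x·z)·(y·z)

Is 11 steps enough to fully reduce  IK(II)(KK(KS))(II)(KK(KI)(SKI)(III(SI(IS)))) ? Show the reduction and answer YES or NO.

Answer: YES — reaches normal form SKI in 8 ≤ 11 steps

Working:
  start: IK(II)(KK(KS))(II)(KK(KI)(SKI)(III(SI(IS))))
  →1  K(II)(KK(KS))(II)(KK(KI)(SKI)(III(SI(IS))))
  →2  II(II)(KK(KI)(SKI)(III(SI(IS))))
  →3  I(II)(KK(KI)(SKI)(III(SI(IS))))
  →4  II(KK(KI)(SKI)(III(SI(IS))))
  →5  I(KK(KI)(SKI)(III(SI(IS))))
  →6  KK(KI)(SKI)(III(SI(IS)))
  →7  K(SKI)(III(SI(IS)))
  →8  SKI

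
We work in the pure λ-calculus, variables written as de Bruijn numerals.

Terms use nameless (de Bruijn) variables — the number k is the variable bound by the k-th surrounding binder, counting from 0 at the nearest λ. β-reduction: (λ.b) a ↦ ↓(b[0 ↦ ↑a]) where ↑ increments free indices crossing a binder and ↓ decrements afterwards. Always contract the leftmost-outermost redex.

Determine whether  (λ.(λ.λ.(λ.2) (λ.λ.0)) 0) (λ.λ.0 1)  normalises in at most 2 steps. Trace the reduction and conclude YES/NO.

  start: (λ.(λ.λ.(λ.2) (λ.λ.0)) 0) (λ.λ.0 1)
  →1  (λ.λ.(λ.2) (λ.λ.0)) (λ.λ.0 1)
  →2  λ.(λ.λ.λ.0 1) (λ.λ.0)

Answer: NO — after 2 steps the term is λ.(λ.λ.λ.0 1) (λ.λ.0), not yet normal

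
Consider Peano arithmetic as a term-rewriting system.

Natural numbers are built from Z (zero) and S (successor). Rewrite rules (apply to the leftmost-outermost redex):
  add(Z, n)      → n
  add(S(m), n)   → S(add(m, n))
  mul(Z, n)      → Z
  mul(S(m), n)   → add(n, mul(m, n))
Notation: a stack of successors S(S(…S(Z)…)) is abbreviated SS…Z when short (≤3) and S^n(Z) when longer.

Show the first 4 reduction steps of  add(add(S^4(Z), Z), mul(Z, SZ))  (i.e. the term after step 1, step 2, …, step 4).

  start: add(add(S^4(Z), Z), mul(Z, SZ))
  [1] add(S(add(SSSZ, Z)), mul(Z, SZ))
  [2] S(add(add(SSSZ, Z), mul(Z, SZ)))
  [3] S(add(S(add(SSZ, Z)), mul(Z, SZ)))
  [4] S(S(add(add(SSZ, Z), mul(Z, SZ))))

Answer: after 4 steps: S(S(add(add(SSZ, Z), mul(Z, SZ))))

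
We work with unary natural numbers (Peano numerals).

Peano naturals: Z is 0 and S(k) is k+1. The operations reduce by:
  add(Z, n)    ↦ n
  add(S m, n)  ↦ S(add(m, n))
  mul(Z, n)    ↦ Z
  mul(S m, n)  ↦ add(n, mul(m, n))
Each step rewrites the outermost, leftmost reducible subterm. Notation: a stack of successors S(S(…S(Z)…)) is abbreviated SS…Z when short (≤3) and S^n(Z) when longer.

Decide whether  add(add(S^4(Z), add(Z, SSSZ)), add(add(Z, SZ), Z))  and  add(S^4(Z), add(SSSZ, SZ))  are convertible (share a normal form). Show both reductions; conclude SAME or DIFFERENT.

Answer: SAME — A ⇓ S^8(Z), B ⇓ S^8(Z)

Reduction:
Term A:
  start: add(add(S^4(Z), add(Z, SSSZ)), add(add(Z, SZ), Z))
  [1] add(S(add(SSSZ, add(Z, SSSZ))), add(add(Z, SZ), Z))
  [2] S(add(add(SSSZ, add(Z, SSSZ)), add(add(Z, SZ), Z)))
  [3] S(add(S(add(SSZ, add(Z, SSSZ))), add(add(Z, SZ), Z)))
  [4] S(S(add(add(SSZ, add(Z, SSSZ)), add(add(Z, SZ), Z))))
  [5] S(S(add(S(add(SZ, add(Z, SSSZ))), add(add(Z, SZ), Z))))
  [6] S(S(S(add(add(SZ, add(Z, SSSZ)), add(add(Z, SZ), Z)))))
  [7] S(S(S(add(S(add(Z, add(Z, SSSZ))), add(add(Z, SZ), Z)))))
  [8] S(S(S(S(add(add(Z, add(Z, SSSZ)), add(add(Z, SZ), Z))))))
  [9] S(S(S(S(add(add(Z, SSSZ), add(add(Z, SZ), Z))))))
  [10] S(S(S(S(add(SSSZ, add(add(Z, SZ), Z))))))
  [11] S(S(S(S(S(add(SSZ, add(add(Z, SZ), Z)))))))
  [12] S(S(S(S(S(S(add(SZ, add(add(Z, SZ), Z))))))))
  [13] S(S(S(S(S(S(S(add(Z, add(add(Z, SZ), Z)))))))))
  [14] S(S(S(S(S(S(S(add(add(Z, SZ), Z))))))))
  [15] S(S(S(S(S(S(S(add(SZ, Z))))))))
  [16] S(S(S(S(S(S(S(S(add(Z, Z)))))))))
  [17] S^8(Z)

Term B:
  start: add(S^4(Z), add(SSSZ, SZ))
  [1] S(add(SSSZ, add(SSSZ, SZ)))
  [2] S(S(add(SSZ, add(SSSZ, SZ))))
  [3] S(S(S(add(SZ, add(SSSZ, SZ)))))
  [4] S(S(S(S(add(Z, add(SSSZ, SZ))))))
  [5] S(S(S(S(add(SSSZ, SZ)))))
  [6] S(S(S(S(S(add(SSZ, SZ))))))
  [7] S(S(S(S(S(S(add(SZ, SZ)))))))
  [8] S(S(S(S(S(S(S(add(Z, SZ))))))))
  [9] S^8(Z)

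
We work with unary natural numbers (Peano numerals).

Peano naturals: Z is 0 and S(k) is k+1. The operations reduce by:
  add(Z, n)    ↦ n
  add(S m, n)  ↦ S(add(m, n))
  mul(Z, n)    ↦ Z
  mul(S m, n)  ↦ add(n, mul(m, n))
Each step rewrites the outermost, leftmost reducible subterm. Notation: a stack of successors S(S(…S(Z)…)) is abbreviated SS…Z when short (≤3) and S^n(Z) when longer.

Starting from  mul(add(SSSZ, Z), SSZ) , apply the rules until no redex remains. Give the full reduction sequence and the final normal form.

Answer: normal form = S^6(Z)  (in 17 steps)

Working:
  start: mul(add(SSSZ, Z), SSZ)
  →1  mul(S(add(SSZ, Z)), SSZ)
  →2  add(SSZ, mul(add(SSZ, Z), SSZ))
  →3  S(add(SZ, mul(add(SSZ, Z), SSZ)))
  →4  S(S(add(Z, mul(add(SSZ, Z), SSZ))))
  →5  S(S(mul(add(SSZ, Z), SSZ)))
  →6  S(S(mul(S(add(SZ, Z)), SSZ)))
  →7  S(S(add(SSZ, mul(add(SZ, Z), SSZ))))
  →8  S(S(S(add(SZ, mul(add(SZ, Z), SSZ)))))
  →9  S(S(S(S(add(Z, mul(add(SZ, Z), SSZ))))))
  →10  S(S(S(S(mul(add(SZ, Z), SSZ)))))
  →11  S(S(S(S(mul(S(add(Z, Z)), SSZ)))))
  →12  S(S(S(S(add(SSZ, mul(add(Z, Z), SSZ))))))
  →13  S(S(S(S(S(add(SZ, mul(add(Z, Z), SSZ)))))))
  →14  S(S(S(S(S(S(add(Z, mul(add(Z, Z), SSZ))))))))
  →15  S(S(S(S(S(S(mul(add(Z, Z), SSZ)))))))
  →16  S(S(S(S(S(S(mul(Z, SSZ)))))))
  →17  S^6(Z)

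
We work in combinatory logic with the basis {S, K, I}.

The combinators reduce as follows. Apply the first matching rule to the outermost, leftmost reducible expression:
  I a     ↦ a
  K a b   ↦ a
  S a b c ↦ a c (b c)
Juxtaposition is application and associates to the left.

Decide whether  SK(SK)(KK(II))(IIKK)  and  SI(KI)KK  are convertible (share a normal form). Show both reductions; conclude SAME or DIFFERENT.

Answer: DIFFERENT — A ⇓ K(KK), B ⇓ I

Derivation:
Term A:
  start: SK(SK)(KK(II))(IIKK)
  →1  K(KK(II))(SK(KK(II)))(IIKK)
  →2  KK(II)(IIKK)
  →3  K(IIKK)
  →4  K(IKK)
  →5  K(KK)

Term B:
  start: SI(KI)KK
  →1  IK(KIK)K
  →2  K(KIK)K
  →3  KIK
  →4  I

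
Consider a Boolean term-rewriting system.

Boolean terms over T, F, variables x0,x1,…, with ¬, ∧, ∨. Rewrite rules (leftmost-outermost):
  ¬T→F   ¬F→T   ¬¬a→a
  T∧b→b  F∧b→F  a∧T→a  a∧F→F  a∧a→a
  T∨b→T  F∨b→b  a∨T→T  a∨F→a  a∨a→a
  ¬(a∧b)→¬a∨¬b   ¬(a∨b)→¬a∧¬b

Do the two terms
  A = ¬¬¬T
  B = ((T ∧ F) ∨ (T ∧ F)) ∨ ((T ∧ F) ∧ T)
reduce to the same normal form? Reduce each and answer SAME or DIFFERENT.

Answer: SAME — A ⇓ F, B ⇓ F

Reduction:
Term A:
  start: ¬¬¬T
  [1] ¬T
  [2] F

Term B:
  start: ((T ∧ F) ∨ (T ∧ F)) ∨ ((T ∧ F) ∧ T)
  [1] (T ∧ F) ∨ ((T ∧ F) ∧ T)
  [2] F ∨ ((T ∧ F) ∧ T)
  [3] (T ∧ F) ∧ T
  [4] T ∧ F
  [5] F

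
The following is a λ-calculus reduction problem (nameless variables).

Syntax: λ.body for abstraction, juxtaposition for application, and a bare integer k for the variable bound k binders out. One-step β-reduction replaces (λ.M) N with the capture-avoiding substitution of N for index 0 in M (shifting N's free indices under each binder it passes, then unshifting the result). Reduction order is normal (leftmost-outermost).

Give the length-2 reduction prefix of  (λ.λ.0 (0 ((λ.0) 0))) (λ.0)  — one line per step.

  start: (λ.λ.0 (0 ((λ.0) 0))) (λ.0)
  [1] λ.0 (0 ((λ.0) 0))
  [2] λ.0 (0 0)

Answer: after 2 steps: λ.0 (0 0)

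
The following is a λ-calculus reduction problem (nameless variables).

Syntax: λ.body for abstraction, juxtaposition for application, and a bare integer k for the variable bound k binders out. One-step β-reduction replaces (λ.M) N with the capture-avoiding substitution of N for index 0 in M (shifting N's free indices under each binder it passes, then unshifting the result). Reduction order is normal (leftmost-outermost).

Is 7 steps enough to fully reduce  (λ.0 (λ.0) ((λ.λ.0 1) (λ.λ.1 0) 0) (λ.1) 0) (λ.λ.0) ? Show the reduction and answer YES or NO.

Answer: NO — after 7 steps the term is (λ.λ.λ.0) (λ.λ.0), not yet normal

Working:
  start: (λ.0 (λ.0) ((λ.λ.0 1) (λ.λ.1 0) 0) (λ.1) 0) (λ.λ.0)
  →1  (λ.λ.0) (λ.0) ((λ.λ.0 1) (λ.λ.1 0) (λ.λ.0)) (λ.λ.λ.0) (λ.λ.0)
  →2  (λ.0) ((λ.λ.0 1) (λ.λ.1 0) (λ.λ.0)) (λ.λ.λ.0) (λ.λ.0)
  →3  (λ.λ.0 1) (λ.λ.1 0) (λ.λ.0) (λ.λ.λ.0) (λ.λ.0)
  →4  (λ.0 (λ.λ.1 0)) (λ.λ.0) (λ.λ.λ.0) (λ.λ.0)
  →5  (λ.λ.0) (λ.λ.1 0) (λ.λ.λ.0) (λ.λ.0)
  →6  (λ.0) (λ.λ.λ.0) (λ.λ.0)
  →7  (λ.λ.λ.0) (λ.λ.0)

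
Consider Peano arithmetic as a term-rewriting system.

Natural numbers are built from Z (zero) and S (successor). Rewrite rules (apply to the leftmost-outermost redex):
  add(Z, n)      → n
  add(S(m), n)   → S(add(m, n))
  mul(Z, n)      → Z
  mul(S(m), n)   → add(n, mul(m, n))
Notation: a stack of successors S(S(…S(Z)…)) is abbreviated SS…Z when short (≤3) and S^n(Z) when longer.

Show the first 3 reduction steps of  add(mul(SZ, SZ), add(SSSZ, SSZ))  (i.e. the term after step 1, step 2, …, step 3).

Answer: after 3 steps: S(add(add(Z, mul(Z, SZ)), add(SSSZ, SSZ)))

Derivation:
  start: add(mul(SZ, SZ), add(SSSZ, SSZ))
  →1  add(add(SZ, mul(Z, SZ)), add(SSSZ, SSZ))
  →2  add(S(add(Z, mul(Z, SZ))), add(SSSZ, SSZ))
  →3  S(add(add(Z, mul(Z, SZ)), add(SSSZ, SSZ)))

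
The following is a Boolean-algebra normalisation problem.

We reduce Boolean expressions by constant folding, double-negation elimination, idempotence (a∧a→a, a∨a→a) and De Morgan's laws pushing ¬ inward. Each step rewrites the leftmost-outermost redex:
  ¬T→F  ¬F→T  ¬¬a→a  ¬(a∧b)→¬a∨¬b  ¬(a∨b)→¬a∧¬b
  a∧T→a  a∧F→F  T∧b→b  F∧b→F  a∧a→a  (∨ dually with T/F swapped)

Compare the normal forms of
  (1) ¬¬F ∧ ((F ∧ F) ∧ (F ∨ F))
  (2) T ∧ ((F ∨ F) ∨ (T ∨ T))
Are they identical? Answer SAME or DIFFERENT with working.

Answer: DIFFERENT — A ⇓ F, B ⇓ T

Reduction:
Term A:
  start: ¬¬F ∧ ((F ∧ F) ∧ (F ∨ F))
  step 1: F ∧ ((F ∧ F) ∧ (F ∨ F))
  step 2: F

Term B:
  start: T ∧ ((F ∨ F) ∨ (T ∨ T))
  step 1: (F ∨ F) ∨ (T ∨ T)
  step 2: F ∨ (T ∨ T)
  step 3: T ∨ T
  step 4: T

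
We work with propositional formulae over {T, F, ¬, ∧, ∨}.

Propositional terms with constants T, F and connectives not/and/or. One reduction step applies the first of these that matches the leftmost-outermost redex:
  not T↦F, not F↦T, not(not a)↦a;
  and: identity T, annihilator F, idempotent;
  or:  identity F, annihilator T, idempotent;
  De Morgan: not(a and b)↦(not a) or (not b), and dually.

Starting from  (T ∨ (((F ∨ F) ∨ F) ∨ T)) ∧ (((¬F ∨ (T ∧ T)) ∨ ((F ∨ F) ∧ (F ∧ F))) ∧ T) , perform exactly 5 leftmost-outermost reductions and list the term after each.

Answer: after 5 steps: T ∨ ((F ∨ F) ∧ (F ∧ F))

Reduction:
  start: (T ∨ (((F ∨ F) ∨ F) ∨ T)) ∧ (((¬F ∨ (T ∧ T)) ∨ ((F ∨ F) ∧ (F ∧ F))) ∧ T)
  [1] T ∧ (((¬F ∨ (T ∧ T)) ∨ ((F ∨ F) ∧ (F ∧ F))) ∧ T)
  [2] ((¬F ∨ (T ∧ T)) ∨ ((F ∨ F) ∧ (F ∧ F))) ∧ T
  [3] (¬F ∨ (T ∧ T)) ∨ ((F ∨ F) ∧ (F ∧ F))
  [4] (T ∨ (T ∧ T)) ∨ ((F ∨ F) ∧ (F ∧ F))
  [5] T ∨ ((F ∨ F) ∧ (F ∧ F))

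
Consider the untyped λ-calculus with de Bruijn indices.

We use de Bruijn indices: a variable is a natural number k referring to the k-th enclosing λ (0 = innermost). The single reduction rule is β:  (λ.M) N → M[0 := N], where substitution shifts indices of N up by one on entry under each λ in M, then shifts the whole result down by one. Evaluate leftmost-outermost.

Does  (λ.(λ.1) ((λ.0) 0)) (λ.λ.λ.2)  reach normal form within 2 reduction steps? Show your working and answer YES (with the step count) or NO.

Answer: YES — reaches normal form λ.λ.λ.2 in 2 ≤ 2 steps

Derivation:
  start: (λ.(λ.1) ((λ.0) 0)) (λ.λ.λ.2)
  step 1: (λ.λ.λ.λ.2) ((λ.0) (λ.λ.λ.2))
  step 2: λ.λ.λ.2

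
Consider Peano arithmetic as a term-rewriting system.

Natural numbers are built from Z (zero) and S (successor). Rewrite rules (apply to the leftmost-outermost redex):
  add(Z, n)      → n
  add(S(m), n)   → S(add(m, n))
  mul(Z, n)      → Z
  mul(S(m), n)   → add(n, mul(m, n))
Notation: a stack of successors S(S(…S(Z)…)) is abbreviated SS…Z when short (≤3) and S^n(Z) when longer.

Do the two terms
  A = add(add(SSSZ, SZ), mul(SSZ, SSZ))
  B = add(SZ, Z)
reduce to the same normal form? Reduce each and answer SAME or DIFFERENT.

Term A:
  start: add(add(SSSZ, SZ), mul(SSZ, SSZ))
  [1] add(S(add(SSZ, SZ)), mul(SSZ, SSZ))
  [2] S(add(add(SSZ, SZ), mul(SSZ, SSZ)))
  [3] S(add(S(add(SZ, SZ)), mul(SSZ, SSZ)))
  [4] S(S(add(add(SZ, SZ), mul(SSZ, SSZ))))
  [5] S(S(add(S(add(Z, SZ)), mul(SSZ, SSZ))))
  [6] S(S(S(add(add(Z, SZ), mul(SSZ, SSZ)))))
  [7] S(S(S(add(SZ, mul(SSZ, SSZ)))))
  [8] S(S(S(S(add(Z, mul(SSZ, SSZ))))))
  [9] S(S(S(S(mul(SSZ, SSZ)))))
  [10] S(S(S(S(add(SSZ, mul(SZ, SSZ))))))
  [11] S(S(S(S(S(add(SZ, mul(SZ, SSZ)))))))
  [12] S(S(S(S(S(S(add(Z, mul(SZ, SSZ))))))))
  [13] S(S(S(S(S(S(mul(SZ, SSZ)))))))
  [14] S(S(S(S(S(S(add(SSZ, mul(Z, SSZ))))))))
  [15] S(S(S(S(S(S(S(add(SZ, mul(Z, SSZ)))))))))
  [16] S(S(S(S(S(S(S(S(add(Z, mul(Z, SSZ))))))))))
  [17] S(S(S(S(S(S(S(S(mul(Z, SSZ)))))))))
  [18] S^8(Z)

Term B:
  start: add(SZ, Z)
  [1] S(add(Z, Z))
  [2] SZ

Answer: DIFFERENT — A ⇓ S^8(Z), B ⇓ SZ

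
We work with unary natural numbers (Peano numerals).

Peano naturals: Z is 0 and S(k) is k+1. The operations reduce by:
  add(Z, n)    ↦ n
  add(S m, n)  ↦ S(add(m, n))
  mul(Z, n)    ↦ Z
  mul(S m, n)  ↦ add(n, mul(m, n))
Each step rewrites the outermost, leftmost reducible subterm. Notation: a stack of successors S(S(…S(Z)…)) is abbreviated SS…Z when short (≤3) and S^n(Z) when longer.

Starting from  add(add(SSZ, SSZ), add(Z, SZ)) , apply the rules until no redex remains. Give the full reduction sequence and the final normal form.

  start: add(add(SSZ, SSZ), add(Z, SZ))
  →1  add(S(add(SZ, SSZ)), add(Z, SZ))
  →2  S(add(add(SZ, SSZ), add(Z, SZ)))
  →3  S(add(S(add(Z, SSZ)), add(Z, SZ)))
  →4  S(S(add(add(Z, SSZ), add(Z, SZ))))
  →5  S(S(add(SSZ, add(Z, SZ))))
  →6  S(S(S(add(SZ, add(Z, SZ)))))
  →7  S(S(S(S(add(Z, add(Z, SZ))))))
  →8  S(S(S(S(add(Z, SZ)))))
  →9  S^5(Z)

Answer: normal form = S^5(Z)  (in 9 steps)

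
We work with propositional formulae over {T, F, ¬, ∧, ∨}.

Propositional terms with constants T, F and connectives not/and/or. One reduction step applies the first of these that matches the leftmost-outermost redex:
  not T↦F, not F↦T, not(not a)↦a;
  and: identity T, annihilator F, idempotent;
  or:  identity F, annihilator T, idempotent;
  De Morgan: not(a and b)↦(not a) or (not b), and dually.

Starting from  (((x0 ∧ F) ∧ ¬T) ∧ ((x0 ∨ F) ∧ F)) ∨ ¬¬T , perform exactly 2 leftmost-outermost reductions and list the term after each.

  start: (((x0 ∧ F) ∧ ¬T) ∧ ((x0 ∨ F) ∧ F)) ∨ ¬¬T
  →1  ((F ∧ ¬T) ∧ ((x0 ∨ F) ∧ F)) ∨ ¬¬T
  →2  (F ∧ ((x0 ∨ F) ∧ F)) ∨ ¬¬T

Answer: after 2 steps: (F ∧ ((x0 ∨ F) ∧ F)) ∨ ¬¬T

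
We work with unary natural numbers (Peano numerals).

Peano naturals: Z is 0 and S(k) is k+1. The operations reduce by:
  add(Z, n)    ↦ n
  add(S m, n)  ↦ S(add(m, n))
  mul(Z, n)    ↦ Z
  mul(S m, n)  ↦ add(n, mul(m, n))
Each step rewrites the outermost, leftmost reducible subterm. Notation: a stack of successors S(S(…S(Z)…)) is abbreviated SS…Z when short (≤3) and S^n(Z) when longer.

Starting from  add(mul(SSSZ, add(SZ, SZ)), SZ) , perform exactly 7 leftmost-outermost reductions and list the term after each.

  start: add(mul(SSSZ, add(SZ, SZ)), SZ)
  →1  add(add(add(SZ, SZ), mul(SSZ, add(SZ, SZ))), SZ)
  →2  add(add(S(add(Z, SZ)), mul(SSZ, add(SZ, SZ))), SZ)
  →3  add(S(add(add(Z, SZ), mul(SSZ, add(SZ, SZ)))), SZ)
  →4  S(add(add(add(Z, SZ), mul(SSZ, add(SZ, SZ))), SZ))
  →5  S(add(add(SZ, mul(SSZ, add(SZ, SZ))), SZ))
  →6  S(add(S(add(Z, mul(SSZ, add(SZ, SZ)))), SZ))
  →7  S(S(add(add(Z, mul(SSZ, add(SZ, SZ))), SZ)))

Answer: after 7 steps: S(S(add(add(Z, mul(SSZ, add(SZ, SZ))), SZ)))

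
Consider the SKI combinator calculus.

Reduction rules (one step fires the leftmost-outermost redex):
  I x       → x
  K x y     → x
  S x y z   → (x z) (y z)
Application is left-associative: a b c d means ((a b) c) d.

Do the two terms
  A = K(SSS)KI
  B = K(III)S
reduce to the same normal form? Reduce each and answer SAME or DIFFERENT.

Answer: DIFFERENT — A ⇓ SI(SI), B ⇓ I

Working:
Term A:
  start: K(SSS)KI
  [1] SSSI
  [2] SI(SI)

Term B:
  start: K(III)S
  [1] III
  [2] II
  [3] I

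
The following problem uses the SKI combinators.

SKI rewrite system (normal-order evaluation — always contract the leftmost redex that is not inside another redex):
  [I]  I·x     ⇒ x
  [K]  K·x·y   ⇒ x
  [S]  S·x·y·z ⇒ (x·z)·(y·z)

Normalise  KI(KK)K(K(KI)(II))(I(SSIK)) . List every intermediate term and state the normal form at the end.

Answer: normal form = KI  (in 4 steps)

Reduction:
  start: KI(KK)K(K(KI)(II))(I(SSIK))
  step 1: IK(K(KI)(II))(I(SSIK))
  step 2: K(K(KI)(II))(I(SSIK))
  step 3: K(KI)(II)
  step 4: KI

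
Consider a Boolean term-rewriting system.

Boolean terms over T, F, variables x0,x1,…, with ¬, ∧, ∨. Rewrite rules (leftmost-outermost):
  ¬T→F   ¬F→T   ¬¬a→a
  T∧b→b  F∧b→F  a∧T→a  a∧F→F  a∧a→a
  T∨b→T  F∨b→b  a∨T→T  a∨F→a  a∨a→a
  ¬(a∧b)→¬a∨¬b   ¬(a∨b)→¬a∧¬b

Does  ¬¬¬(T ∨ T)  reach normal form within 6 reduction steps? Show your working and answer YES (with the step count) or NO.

  start: ¬¬¬(T ∨ T)
  step 1: ¬(T ∨ T)
  step 2: ¬T ∧ ¬T
  step 3: ¬T
  step 4: F

Answer: YES — reaches normal form F in 4 ≤ 6 steps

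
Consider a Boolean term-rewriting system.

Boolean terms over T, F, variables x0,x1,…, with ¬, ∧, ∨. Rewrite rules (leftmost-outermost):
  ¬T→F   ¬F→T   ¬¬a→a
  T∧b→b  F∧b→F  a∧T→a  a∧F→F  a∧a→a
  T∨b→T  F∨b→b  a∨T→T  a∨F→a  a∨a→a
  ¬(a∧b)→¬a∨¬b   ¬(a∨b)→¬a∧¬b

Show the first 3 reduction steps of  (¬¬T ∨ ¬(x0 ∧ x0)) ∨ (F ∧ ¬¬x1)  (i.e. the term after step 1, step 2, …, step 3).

Answer: after 3 steps: T

Working:
  start: (¬¬T ∨ ¬(x0 ∧ x0)) ∨ (F ∧ ¬¬x1)
  [1] (T ∨ ¬(x0 ∧ x0)) ∨ (F ∧ ¬¬x1)
  [2] T ∨ (F ∧ ¬¬x1)
  [3] T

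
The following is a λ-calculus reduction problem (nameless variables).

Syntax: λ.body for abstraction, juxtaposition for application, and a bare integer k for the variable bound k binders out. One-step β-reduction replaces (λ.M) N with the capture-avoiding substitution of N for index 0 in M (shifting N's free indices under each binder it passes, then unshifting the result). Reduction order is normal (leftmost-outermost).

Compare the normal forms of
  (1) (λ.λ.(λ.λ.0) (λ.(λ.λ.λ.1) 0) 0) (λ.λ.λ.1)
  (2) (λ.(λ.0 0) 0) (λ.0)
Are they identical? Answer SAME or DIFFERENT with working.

Answer: SAME — A ⇓ λ.0, B ⇓ λ.0

Reduction:
Term A:
  start: (λ.λ.(λ.λ.0) (λ.(λ.λ.λ.1) 0) 0) (λ.λ.λ.1)
  step 1: λ.(λ.λ.0) (λ.(λ.λ.λ.1) 0) 0
  step 2: λ.(λ.0) 0
  step 3: λ.0

Term B:
  start: (λ.(λ.0 0) 0) (λ.0)
  step 1: (λ.0 0) (λ.0)
  step 2: (λ.0) (λ.0)
  step 3: λ.0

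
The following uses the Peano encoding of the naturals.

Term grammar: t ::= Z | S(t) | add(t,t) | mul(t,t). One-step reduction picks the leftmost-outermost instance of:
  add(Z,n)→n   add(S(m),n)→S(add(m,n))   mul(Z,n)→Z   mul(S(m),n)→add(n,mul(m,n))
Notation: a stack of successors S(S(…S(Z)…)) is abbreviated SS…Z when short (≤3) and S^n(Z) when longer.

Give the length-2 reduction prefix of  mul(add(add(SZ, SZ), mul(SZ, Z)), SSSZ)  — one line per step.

Answer: after 2 steps: mul(S(add(add(Z, SZ), mul(SZ, Z))), SSSZ)

Reduction:
  start: mul(add(add(SZ, SZ), mul(SZ, Z)), SSSZ)
  [1] mul(add(S(add(Z, SZ)), mul(SZ, Z)), SSSZ)
  [2] mul(S(add(add(Z, SZ), mul(SZ, Z))), SSSZ)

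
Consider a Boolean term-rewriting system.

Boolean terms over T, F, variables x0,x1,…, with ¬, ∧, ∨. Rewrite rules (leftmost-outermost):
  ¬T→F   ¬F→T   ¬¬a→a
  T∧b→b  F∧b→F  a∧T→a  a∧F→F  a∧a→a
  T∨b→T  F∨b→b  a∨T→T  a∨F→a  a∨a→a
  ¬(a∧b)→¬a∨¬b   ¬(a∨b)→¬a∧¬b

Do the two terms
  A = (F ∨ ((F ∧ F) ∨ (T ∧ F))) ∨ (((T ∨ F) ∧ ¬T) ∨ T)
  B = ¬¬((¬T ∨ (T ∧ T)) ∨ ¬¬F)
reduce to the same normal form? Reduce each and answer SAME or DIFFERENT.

Answer: SAME — A ⇓ T, B ⇓ T

Reduction:
Term A:
  start: (F ∨ ((F ∧ F) ∨ (T ∧ F))) ∨ (((T ∨ F) ∧ ¬T) ∨ T)
  [1] ((F ∧ F) ∨ (T ∧ F)) ∨ (((T ∨ F) ∧ ¬T) ∨ T)
  [2] (F ∨ (T ∧ F)) ∨ (((T ∨ F) ∧ ¬T) ∨ T)
  [3] (T ∧ F) ∨ (((T ∨ F) ∧ ¬T) ∨ T)
  [4] F ∨ (((T ∨ F) ∧ ¬T) ∨ T)
  [5] ((T ∨ F) ∧ ¬T) ∨ T
  [6] T

Term B:
  start: ¬¬((¬T ∨ (T ∧ T)) ∨ ¬¬F)
  [1] (¬T ∨ (T ∧ T)) ∨ ¬¬F
  [2] (F ∨ (T ∧ T)) ∨ ¬¬F
  [3] (T ∧ T) ∨ ¬¬F
  [4] T ∨ ¬¬F
  [5] T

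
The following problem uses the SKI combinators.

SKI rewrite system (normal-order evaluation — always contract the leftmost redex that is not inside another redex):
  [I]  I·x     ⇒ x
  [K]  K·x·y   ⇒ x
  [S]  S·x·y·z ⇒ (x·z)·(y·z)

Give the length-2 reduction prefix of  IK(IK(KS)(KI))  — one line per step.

  start: IK(IK(KS)(KI))
  [1] K(IK(KS)(KI))
  [2] K(K(KS)(KI))

Answer: after 2 steps: K(K(KS)(KI))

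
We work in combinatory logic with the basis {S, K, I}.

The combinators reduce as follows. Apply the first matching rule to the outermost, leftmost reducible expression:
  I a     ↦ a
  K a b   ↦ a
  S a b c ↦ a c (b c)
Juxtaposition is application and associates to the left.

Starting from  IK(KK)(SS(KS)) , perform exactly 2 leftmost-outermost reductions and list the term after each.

  start: IK(KK)(SS(KS))
  →1  K(KK)(SS(KS))
  →2  KK

Answer: after 2 steps: KK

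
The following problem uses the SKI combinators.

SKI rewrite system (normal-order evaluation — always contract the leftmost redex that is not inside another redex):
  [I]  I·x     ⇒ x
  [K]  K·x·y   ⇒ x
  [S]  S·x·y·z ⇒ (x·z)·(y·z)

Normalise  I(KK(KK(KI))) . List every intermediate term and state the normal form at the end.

Answer: normal form = K  (in 2 steps)

Working:
  start: I(KK(KK(KI)))
  step 1: KK(KK(KI))
  step 2: K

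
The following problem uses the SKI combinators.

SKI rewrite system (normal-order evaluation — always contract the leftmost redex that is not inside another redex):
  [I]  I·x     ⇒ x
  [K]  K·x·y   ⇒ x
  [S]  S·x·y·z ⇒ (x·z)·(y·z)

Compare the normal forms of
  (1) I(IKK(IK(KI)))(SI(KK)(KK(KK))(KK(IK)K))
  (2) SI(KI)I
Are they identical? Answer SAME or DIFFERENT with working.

Answer: DIFFERENT — A ⇓ KK, B ⇓ I

Reduction:
Term A:
  start: I(IKK(IK(KI)))(SI(KK)(KK(KK))(KK(IK)K))
  [1] IKK(IK(KI))(SI(KK)(KK(KK))(KK(IK)K))
  [2] KK(IK(KI))(SI(KK)(KK(KK))(KK(IK)K))
  [3] K(SI(KK)(KK(KK))(KK(IK)K))
  [4] K(I(KK(KK))(KK(KK(KK)))(KK(IK)K))
  [5] K(KK(KK)(KK(KK(KK)))(KK(IK)K))
  [6] K(K(KK(KK(KK)))(KK(IK)K))
  [7] K(KK(KK(KK)))
  [8] KK

Term B:
  start: SI(KI)I
  [1] II(KII)
  [2] I(KII)
  [3] KII
  [4] I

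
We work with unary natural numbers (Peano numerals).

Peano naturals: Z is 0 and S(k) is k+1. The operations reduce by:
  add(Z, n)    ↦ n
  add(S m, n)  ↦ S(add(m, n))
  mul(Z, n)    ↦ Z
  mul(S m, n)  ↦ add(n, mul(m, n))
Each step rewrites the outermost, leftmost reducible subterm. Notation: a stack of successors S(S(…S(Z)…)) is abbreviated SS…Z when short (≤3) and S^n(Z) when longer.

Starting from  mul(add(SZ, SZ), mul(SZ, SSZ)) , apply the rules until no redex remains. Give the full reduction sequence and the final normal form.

Answer: normal form = S^4(Z)  (in 21 steps)

Derivation:
  start: mul(add(SZ, SZ), mul(SZ, SSZ))
  →1  mul(S(add(Z, SZ)), mul(SZ, SSZ))
  →2  add(mul(SZ, SSZ), mul(add(Z, SZ), mul(SZ, SSZ)))
  →3  add(add(SSZ, mul(Z, SSZ)), mul(add(Z, SZ), mul(SZ, SSZ)))
  →4  add(S(add(SZ, mul(Z, SSZ))), mul(add(Z, SZ), mul(SZ, SSZ)))
  →5  S(add(add(SZ, mul(Z, SSZ)), mul(add(Z, SZ), mul(SZ, SSZ))))
  →6  S(add(S(add(Z, mul(Z, SSZ))), mul(add(Z, SZ), mul(SZ, SSZ))))
  →7  S(S(add(add(Z, mul(Z, SSZ)), mul(add(Z, SZ), mul(SZ, SSZ)))))
  →8  S(S(add(mul(Z, SSZ), mul(add(Z, SZ), mul(SZ, SSZ)))))
  →9  S(S(add(Z, mul(add(Z, SZ), mul(SZ, SSZ)))))
  →10  S(S(mul(add(Z, SZ), mul(SZ, SSZ))))
  →11  S(S(mul(SZ, mul(SZ, SSZ))))
  →12  S(S(add(mul(SZ, SSZ), mul(Z, mul(SZ, SSZ)))))
  →13  S(S(add(add(SSZ, mul(Z, SSZ)), mul(Z, mul(SZ, SSZ)))))
  →14  S(S(add(S(add(SZ, mul(Z, SSZ))), mul(Z, mul(SZ, SSZ)))))
  →15  S(S(S(add(add(SZ, mul(Z, SSZ)), mul(Z, mul(SZ, SSZ))))))
  →16  S(S(S(add(S(add(Z, mul(Z, SSZ))), mul(Z, mul(SZ, SSZ))))))
  →17  S(S(S(S(add(add(Z, mul(Z, SSZ)), mul(Z, mul(SZ, SSZ)))))))
  →18  S(S(S(S(add(mul(Z, SSZ), mul(Z, mul(SZ, SSZ)))))))
  →19  S(S(S(S(add(Z, mul(Z, mul(SZ, SSZ)))))))
  →20  S(S(S(S(mul(Z, mul(SZ, SSZ))))))
  →21  S^4(Z)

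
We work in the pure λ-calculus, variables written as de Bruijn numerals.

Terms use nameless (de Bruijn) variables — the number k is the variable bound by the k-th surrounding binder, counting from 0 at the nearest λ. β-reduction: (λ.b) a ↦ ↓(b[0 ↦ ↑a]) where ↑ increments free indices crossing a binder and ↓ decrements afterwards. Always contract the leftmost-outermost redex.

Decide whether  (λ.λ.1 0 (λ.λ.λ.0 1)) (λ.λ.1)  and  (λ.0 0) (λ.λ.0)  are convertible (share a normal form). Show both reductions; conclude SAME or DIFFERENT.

Answer: SAME — A ⇓ λ.0, B ⇓ λ.0

Reduction:
Term A:
  start: (λ.λ.1 0 (λ.λ.λ.0 1)) (λ.λ.1)
  step 1: λ.(λ.λ.1) 0 (λ.λ.λ.0 1)
  step 2: λ.(λ.1) (λ.λ.λ.0 1)
  step 3: λ.0

Term B:
  start: (λ.0 0) (λ.λ.0)
  step 1: (λ.λ.0) (λ.λ.0)
  step 2: λ.0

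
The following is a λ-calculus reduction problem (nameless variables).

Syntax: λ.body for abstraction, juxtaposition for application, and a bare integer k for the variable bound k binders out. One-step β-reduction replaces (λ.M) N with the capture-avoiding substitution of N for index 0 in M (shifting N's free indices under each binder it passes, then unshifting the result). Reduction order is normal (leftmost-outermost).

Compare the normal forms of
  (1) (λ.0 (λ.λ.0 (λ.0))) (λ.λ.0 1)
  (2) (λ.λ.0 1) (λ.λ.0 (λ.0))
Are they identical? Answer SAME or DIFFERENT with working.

Answer: SAME — A ⇓ λ.0 (λ.λ.0 (λ.0)), B ⇓ λ.0 (λ.λ.0 (λ.0))

Working:
Term A:
  start: (λ.0 (λ.λ.0 (λ.0))) (λ.λ.0 1)
  [1] (λ.λ.0 1) (λ.λ.0 (λ.0))
  [2] λ.0 (λ.λ.0 (λ.0))

Term B:
  start: (λ.λ.0 1) (λ.λ.0 (λ.0))
  [1] λ.0 (λ.λ.0 (λ.0))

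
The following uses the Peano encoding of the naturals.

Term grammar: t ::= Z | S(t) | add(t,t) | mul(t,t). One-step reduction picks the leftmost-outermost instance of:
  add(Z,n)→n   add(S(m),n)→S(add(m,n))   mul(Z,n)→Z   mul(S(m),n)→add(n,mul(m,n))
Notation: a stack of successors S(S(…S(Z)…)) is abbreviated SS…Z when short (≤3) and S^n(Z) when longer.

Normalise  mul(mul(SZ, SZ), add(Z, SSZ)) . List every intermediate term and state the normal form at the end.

  start: mul(mul(SZ, SZ), add(Z, SSZ))
  [1] mul(add(SZ, mul(Z, SZ)), add(Z, SSZ))
  [2] mul(S(add(Z, mul(Z, SZ))), add(Z, SSZ))
  [3] add(add(Z, SSZ), mul(add(Z, mul(Z, SZ)), add(Z, SSZ)))
  [4] add(SSZ, mul(add(Z, mul(Z, SZ)), add(Z, SSZ)))
  [5] S(add(SZ, mul(add(Z, mul(Z, SZ)), add(Z, SSZ))))
  [6] S(S(add(Z, mul(add(Z, mul(Z, SZ)), add(Z, SSZ)))))
  [7] S(S(mul(add(Z, mul(Z, SZ)), add(Z, SSZ))))
  [8] S(S(mul(mul(Z, SZ), add(Z, SSZ))))
  [9] S(S(mul(Z, add(Z, SSZ))))
  [10] SSZ

Answer: normal form = SSZ  (in 10 steps)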